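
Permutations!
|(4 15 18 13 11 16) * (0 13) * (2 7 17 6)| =|(0 13 11 16 4 15 18)(2 7 17 6)| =28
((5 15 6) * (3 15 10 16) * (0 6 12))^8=(16)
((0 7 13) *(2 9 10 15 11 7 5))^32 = ((0 5 2 9 10 15 11 7 13))^32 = (0 15 5 11 2 7 9 13 10)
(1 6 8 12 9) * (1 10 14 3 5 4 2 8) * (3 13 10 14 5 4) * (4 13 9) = (1 6)(2 8 12 4)(3 13 10 5)(9 14) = [0, 6, 8, 13, 2, 3, 1, 7, 12, 14, 5, 11, 4, 10, 9]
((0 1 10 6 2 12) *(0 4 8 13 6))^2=(0 10 1)(2 4 13)(6 12 8)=((0 1 10)(2 12 4 8 13 6))^2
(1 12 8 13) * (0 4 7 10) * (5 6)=[4, 12, 2, 3, 7, 6, 5, 10, 13, 9, 0, 11, 8, 1]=(0 4 7 10)(1 12 8 13)(5 6)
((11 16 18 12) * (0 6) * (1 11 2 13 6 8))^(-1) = (0 6 13 2 12 18 16 11 1 8)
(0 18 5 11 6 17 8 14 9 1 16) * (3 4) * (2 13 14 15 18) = (0 2 13 14 9 1 16)(3 4)(5 11 6 17 8 15 18) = [2, 16, 13, 4, 3, 11, 17, 7, 15, 1, 10, 6, 12, 14, 9, 18, 0, 8, 5]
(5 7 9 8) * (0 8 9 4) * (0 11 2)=(0 8 5 7 4 11 2)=[8, 1, 0, 3, 11, 7, 6, 4, 5, 9, 10, 2]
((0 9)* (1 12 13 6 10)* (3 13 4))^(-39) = ((0 9)(1 12 4 3 13 6 10))^(-39) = (0 9)(1 3 10 4 6 12 13)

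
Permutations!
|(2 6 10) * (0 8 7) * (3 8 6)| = 7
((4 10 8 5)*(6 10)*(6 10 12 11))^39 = ((4 10 8 5)(6 12 11))^39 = (12)(4 5 8 10)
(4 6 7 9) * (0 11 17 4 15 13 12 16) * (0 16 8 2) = (0 11 17 4 6 7 9 15 13 12 8 2) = [11, 1, 0, 3, 6, 5, 7, 9, 2, 15, 10, 17, 8, 12, 14, 13, 16, 4]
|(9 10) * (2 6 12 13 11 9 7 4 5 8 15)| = |(2 6 12 13 11 9 10 7 4 5 8 15)| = 12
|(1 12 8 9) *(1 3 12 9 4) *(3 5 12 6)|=6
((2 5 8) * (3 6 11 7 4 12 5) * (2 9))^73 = (2 11 12 9 6 4 8 3 7 5)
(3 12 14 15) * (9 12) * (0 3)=(0 3 9 12 14 15)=[3, 1, 2, 9, 4, 5, 6, 7, 8, 12, 10, 11, 14, 13, 15, 0]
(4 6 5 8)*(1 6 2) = (1 6 5 8 4 2) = [0, 6, 1, 3, 2, 8, 5, 7, 4]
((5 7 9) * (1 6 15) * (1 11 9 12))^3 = ((1 6 15 11 9 5 7 12))^3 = (1 11 7 6 9 12 15 5)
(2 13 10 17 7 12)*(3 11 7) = [0, 1, 13, 11, 4, 5, 6, 12, 8, 9, 17, 7, 2, 10, 14, 15, 16, 3] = (2 13 10 17 3 11 7 12)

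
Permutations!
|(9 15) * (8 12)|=|(8 12)(9 15)|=2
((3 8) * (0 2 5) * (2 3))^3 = ((0 3 8 2 5))^3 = (0 2 3 5 8)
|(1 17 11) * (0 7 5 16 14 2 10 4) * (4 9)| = |(0 7 5 16 14 2 10 9 4)(1 17 11)| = 9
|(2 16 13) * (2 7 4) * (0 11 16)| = |(0 11 16 13 7 4 2)| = 7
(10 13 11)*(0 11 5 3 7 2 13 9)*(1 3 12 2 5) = (0 11 10 9)(1 3 7 5 12 2 13) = [11, 3, 13, 7, 4, 12, 6, 5, 8, 0, 9, 10, 2, 1]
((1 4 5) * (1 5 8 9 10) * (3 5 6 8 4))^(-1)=((1 3 5 6 8 9 10))^(-1)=(1 10 9 8 6 5 3)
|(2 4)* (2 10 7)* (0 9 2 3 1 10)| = 4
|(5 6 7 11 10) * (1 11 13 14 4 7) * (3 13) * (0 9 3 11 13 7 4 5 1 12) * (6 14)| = |(0 9 3 7 11 10 1 13 6 12)(5 14)| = 10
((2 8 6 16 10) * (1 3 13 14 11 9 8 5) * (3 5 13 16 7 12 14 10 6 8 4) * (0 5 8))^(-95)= (0 5 1 8)(2 13 10)(3 12 4 7 9 6 11 16 14)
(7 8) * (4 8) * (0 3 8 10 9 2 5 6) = [3, 1, 5, 8, 10, 6, 0, 4, 7, 2, 9] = (0 3 8 7 4 10 9 2 5 6)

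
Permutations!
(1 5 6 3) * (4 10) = [0, 5, 2, 1, 10, 6, 3, 7, 8, 9, 4] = (1 5 6 3)(4 10)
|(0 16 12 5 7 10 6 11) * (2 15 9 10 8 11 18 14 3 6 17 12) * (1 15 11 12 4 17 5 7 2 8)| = 12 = |(0 16 8 12 7 1 15 9 10 5 2 11)(3 6 18 14)(4 17)|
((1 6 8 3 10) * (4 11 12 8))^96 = ((1 6 4 11 12 8 3 10))^96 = (12)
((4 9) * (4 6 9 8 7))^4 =(9)(4 8 7)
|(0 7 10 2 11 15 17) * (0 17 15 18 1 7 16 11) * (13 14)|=|(0 16 11 18 1 7 10 2)(13 14)|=8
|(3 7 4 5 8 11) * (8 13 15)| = |(3 7 4 5 13 15 8 11)| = 8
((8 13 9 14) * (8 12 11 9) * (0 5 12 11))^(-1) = ((0 5 12)(8 13)(9 14 11))^(-1) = (0 12 5)(8 13)(9 11 14)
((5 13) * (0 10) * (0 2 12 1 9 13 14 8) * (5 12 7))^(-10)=((0 10 2 7 5 14 8)(1 9 13 12))^(-10)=(0 5 10 14 2 8 7)(1 13)(9 12)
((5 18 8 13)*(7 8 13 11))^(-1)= ((5 18 13)(7 8 11))^(-1)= (5 13 18)(7 11 8)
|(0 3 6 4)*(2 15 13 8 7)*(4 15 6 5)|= 12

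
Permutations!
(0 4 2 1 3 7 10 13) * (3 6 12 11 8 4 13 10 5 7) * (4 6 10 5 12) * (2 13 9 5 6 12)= (0 9 5 7 2 1 10 6 4 13)(8 12 11)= [9, 10, 1, 3, 13, 7, 4, 2, 12, 5, 6, 8, 11, 0]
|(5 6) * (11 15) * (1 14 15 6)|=6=|(1 14 15 11 6 5)|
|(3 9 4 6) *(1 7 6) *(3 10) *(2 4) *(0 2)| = |(0 2 4 1 7 6 10 3 9)| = 9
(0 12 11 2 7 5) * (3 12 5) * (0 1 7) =(0 5 1 7 3 12 11 2) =[5, 7, 0, 12, 4, 1, 6, 3, 8, 9, 10, 2, 11]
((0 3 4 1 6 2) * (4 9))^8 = ((0 3 9 4 1 6 2))^8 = (0 3 9 4 1 6 2)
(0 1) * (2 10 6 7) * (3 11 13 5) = (0 1)(2 10 6 7)(3 11 13 5) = [1, 0, 10, 11, 4, 3, 7, 2, 8, 9, 6, 13, 12, 5]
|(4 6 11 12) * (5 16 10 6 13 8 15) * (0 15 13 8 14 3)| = 13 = |(0 15 5 16 10 6 11 12 4 8 13 14 3)|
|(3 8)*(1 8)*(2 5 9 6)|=|(1 8 3)(2 5 9 6)|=12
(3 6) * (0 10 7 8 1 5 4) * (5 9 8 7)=(0 10 5 4)(1 9 8)(3 6)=[10, 9, 2, 6, 0, 4, 3, 7, 1, 8, 5]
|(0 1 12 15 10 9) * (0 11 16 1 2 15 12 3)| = |(0 2 15 10 9 11 16 1 3)| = 9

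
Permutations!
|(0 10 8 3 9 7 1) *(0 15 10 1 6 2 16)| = |(0 1 15 10 8 3 9 7 6 2 16)| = 11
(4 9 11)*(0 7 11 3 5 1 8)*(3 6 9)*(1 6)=(0 7 11 4 3 5 6 9 1 8)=[7, 8, 2, 5, 3, 6, 9, 11, 0, 1, 10, 4]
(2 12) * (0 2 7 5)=(0 2 12 7 5)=[2, 1, 12, 3, 4, 0, 6, 5, 8, 9, 10, 11, 7]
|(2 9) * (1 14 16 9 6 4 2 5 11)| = 6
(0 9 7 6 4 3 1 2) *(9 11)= (0 11 9 7 6 4 3 1 2)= [11, 2, 0, 1, 3, 5, 4, 6, 8, 7, 10, 9]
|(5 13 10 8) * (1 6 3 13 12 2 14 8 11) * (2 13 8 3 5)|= 28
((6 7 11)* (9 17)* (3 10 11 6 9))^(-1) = ((3 10 11 9 17)(6 7))^(-1) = (3 17 9 11 10)(6 7)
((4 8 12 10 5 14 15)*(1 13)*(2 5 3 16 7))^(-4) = (2 10 15 7 12 14 16 8 5 3 4)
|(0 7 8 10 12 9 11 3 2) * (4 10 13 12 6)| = |(0 7 8 13 12 9 11 3 2)(4 10 6)| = 9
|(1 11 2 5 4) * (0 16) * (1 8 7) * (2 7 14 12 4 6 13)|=12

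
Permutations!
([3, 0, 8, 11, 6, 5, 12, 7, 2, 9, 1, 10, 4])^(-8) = [11, 3, 2, 10, 6, 5, 12, 7, 8, 9, 0, 1, 4]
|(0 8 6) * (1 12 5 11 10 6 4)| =|(0 8 4 1 12 5 11 10 6)| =9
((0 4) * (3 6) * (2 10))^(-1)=((0 4)(2 10)(3 6))^(-1)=(0 4)(2 10)(3 6)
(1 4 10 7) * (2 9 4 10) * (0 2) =(0 2 9 4)(1 10 7) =[2, 10, 9, 3, 0, 5, 6, 1, 8, 4, 7]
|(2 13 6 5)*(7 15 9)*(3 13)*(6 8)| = 6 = |(2 3 13 8 6 5)(7 15 9)|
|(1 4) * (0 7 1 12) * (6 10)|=10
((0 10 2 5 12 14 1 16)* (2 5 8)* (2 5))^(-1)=((0 10 2 8 5 12 14 1 16))^(-1)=(0 16 1 14 12 5 8 2 10)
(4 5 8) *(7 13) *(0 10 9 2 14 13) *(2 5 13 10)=(0 2 14 10 9 5 8 4 13 7)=[2, 1, 14, 3, 13, 8, 6, 0, 4, 5, 9, 11, 12, 7, 10]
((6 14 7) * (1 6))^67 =((1 6 14 7))^67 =(1 7 14 6)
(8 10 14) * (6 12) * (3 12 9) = (3 12 6 9)(8 10 14) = [0, 1, 2, 12, 4, 5, 9, 7, 10, 3, 14, 11, 6, 13, 8]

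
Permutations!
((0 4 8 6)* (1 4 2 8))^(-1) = (0 6 8 2)(1 4)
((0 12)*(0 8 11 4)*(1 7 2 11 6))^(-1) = (0 4 11 2 7 1 6 8 12)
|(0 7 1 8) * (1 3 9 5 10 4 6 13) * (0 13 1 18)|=|(0 7 3 9 5 10 4 6 1 8 13 18)|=12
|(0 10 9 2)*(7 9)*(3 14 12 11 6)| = 5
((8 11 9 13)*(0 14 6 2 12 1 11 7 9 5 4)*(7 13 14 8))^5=((0 8 13 7 9 14 6 2 12 1 11 5 4))^5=(0 14 11 13 2 4 9 1 8 6 5 7 12)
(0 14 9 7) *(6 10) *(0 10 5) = (0 14 9 7 10 6 5) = [14, 1, 2, 3, 4, 0, 5, 10, 8, 7, 6, 11, 12, 13, 9]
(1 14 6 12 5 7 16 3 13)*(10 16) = (1 14 6 12 5 7 10 16 3 13) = [0, 14, 2, 13, 4, 7, 12, 10, 8, 9, 16, 11, 5, 1, 6, 15, 3]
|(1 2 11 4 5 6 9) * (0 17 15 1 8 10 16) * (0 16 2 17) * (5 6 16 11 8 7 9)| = 30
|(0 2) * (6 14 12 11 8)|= 10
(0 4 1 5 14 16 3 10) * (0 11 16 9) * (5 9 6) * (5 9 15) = [4, 15, 2, 10, 1, 14, 9, 7, 8, 0, 11, 16, 12, 13, 6, 5, 3] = (0 4 1 15 5 14 6 9)(3 10 11 16)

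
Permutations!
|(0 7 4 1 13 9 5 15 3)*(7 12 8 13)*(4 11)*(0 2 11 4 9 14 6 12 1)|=60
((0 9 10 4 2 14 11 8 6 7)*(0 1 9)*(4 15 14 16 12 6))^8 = ((1 9 10 15 14 11 8 4 2 16 12 6 7))^8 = (1 2 15 6 8 9 16 14 7 4 10 12 11)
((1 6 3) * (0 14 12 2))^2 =((0 14 12 2)(1 6 3))^2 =(0 12)(1 3 6)(2 14)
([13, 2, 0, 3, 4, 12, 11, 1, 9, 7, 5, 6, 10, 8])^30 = [8, 0, 13, 3, 4, 5, 6, 2, 7, 1, 10, 11, 12, 9]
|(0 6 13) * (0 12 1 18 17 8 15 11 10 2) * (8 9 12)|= |(0 6 13 8 15 11 10 2)(1 18 17 9 12)|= 40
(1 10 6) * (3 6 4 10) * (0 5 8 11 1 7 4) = (0 5 8 11 1 3 6 7 4 10) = [5, 3, 2, 6, 10, 8, 7, 4, 11, 9, 0, 1]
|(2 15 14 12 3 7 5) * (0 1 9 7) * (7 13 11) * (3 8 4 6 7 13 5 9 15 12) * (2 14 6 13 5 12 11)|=15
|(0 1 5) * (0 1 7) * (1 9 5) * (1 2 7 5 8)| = 7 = |(0 5 9 8 1 2 7)|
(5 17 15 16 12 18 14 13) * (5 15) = (5 17)(12 18 14 13 15 16) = [0, 1, 2, 3, 4, 17, 6, 7, 8, 9, 10, 11, 18, 15, 13, 16, 12, 5, 14]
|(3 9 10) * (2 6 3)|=5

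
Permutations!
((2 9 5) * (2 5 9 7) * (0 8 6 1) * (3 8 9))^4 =((0 9 3 8 6 1)(2 7))^4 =(0 6 3)(1 8 9)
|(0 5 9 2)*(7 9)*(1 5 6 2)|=12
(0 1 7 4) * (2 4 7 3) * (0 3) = [1, 0, 4, 2, 3, 5, 6, 7] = (7)(0 1)(2 4 3)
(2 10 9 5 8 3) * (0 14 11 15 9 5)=(0 14 11 15 9)(2 10 5 8 3)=[14, 1, 10, 2, 4, 8, 6, 7, 3, 0, 5, 15, 12, 13, 11, 9]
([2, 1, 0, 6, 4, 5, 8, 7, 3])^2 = (3 8 6)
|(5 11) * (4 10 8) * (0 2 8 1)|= 6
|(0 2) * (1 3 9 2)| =|(0 1 3 9 2)| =5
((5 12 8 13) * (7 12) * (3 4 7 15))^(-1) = (3 15 5 13 8 12 7 4)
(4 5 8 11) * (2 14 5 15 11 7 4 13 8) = (2 14 5)(4 15 11 13 8 7) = [0, 1, 14, 3, 15, 2, 6, 4, 7, 9, 10, 13, 12, 8, 5, 11]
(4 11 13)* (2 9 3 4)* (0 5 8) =(0 5 8)(2 9 3 4 11 13) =[5, 1, 9, 4, 11, 8, 6, 7, 0, 3, 10, 13, 12, 2]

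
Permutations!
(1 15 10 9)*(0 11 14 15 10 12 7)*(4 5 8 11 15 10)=(0 15 12 7)(1 4 5 8 11 14 10 9)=[15, 4, 2, 3, 5, 8, 6, 0, 11, 1, 9, 14, 7, 13, 10, 12]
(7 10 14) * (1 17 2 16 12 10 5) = (1 17 2 16 12 10 14 7 5) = [0, 17, 16, 3, 4, 1, 6, 5, 8, 9, 14, 11, 10, 13, 7, 15, 12, 2]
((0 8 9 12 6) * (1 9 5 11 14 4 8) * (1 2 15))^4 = (0 9 2 12 15 6 1)(4 14 11 5 8)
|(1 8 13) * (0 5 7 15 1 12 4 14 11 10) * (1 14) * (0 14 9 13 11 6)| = 14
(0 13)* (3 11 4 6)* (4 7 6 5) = (0 13)(3 11 7 6)(4 5) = [13, 1, 2, 11, 5, 4, 3, 6, 8, 9, 10, 7, 12, 0]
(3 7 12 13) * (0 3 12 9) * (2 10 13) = [3, 1, 10, 7, 4, 5, 6, 9, 8, 0, 13, 11, 2, 12] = (0 3 7 9)(2 10 13 12)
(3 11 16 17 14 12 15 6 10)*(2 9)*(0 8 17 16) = (0 8 17 14 12 15 6 10 3 11)(2 9) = [8, 1, 9, 11, 4, 5, 10, 7, 17, 2, 3, 0, 15, 13, 12, 6, 16, 14]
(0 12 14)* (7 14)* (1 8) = (0 12 7 14)(1 8) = [12, 8, 2, 3, 4, 5, 6, 14, 1, 9, 10, 11, 7, 13, 0]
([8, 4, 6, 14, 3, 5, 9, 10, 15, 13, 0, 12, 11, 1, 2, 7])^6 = [8, 9, 3, 1, 13, 5, 14, 10, 15, 2, 0, 11, 12, 6, 4, 7]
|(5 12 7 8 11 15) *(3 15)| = 7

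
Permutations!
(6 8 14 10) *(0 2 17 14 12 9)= (0 2 17 14 10 6 8 12 9)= [2, 1, 17, 3, 4, 5, 8, 7, 12, 0, 6, 11, 9, 13, 10, 15, 16, 14]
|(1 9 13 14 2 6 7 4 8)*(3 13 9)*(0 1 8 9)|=10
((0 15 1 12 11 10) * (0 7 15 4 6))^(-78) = (15)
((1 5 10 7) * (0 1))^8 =((0 1 5 10 7))^8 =(0 10 1 7 5)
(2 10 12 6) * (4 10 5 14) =(2 5 14 4 10 12 6) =[0, 1, 5, 3, 10, 14, 2, 7, 8, 9, 12, 11, 6, 13, 4]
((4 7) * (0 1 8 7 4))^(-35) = (0 1 8 7) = ((0 1 8 7))^(-35)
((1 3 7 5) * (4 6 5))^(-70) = (1 7 6)(3 4 5)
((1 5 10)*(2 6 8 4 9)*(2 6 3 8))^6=(10)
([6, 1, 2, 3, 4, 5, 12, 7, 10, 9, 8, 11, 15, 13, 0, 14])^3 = (0 15 6 14 12)(8 10)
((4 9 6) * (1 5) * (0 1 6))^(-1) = ((0 1 5 6 4 9))^(-1) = (0 9 4 6 5 1)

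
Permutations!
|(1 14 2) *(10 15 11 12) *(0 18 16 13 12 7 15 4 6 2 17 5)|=39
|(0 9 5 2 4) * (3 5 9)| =|(9)(0 3 5 2 4)| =5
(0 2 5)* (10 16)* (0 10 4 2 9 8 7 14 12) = [9, 1, 5, 3, 2, 10, 6, 14, 7, 8, 16, 11, 0, 13, 12, 15, 4] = (0 9 8 7 14 12)(2 5 10 16 4)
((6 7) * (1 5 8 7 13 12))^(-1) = (1 12 13 6 7 8 5)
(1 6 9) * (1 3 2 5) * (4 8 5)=(1 6 9 3 2 4 8 5)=[0, 6, 4, 2, 8, 1, 9, 7, 5, 3]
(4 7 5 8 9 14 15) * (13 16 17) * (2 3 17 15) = (2 3 17 13 16 15 4 7 5 8 9 14) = [0, 1, 3, 17, 7, 8, 6, 5, 9, 14, 10, 11, 12, 16, 2, 4, 15, 13]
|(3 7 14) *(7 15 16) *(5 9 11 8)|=20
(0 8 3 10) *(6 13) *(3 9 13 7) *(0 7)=(0 8 9 13 6)(3 10 7)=[8, 1, 2, 10, 4, 5, 0, 3, 9, 13, 7, 11, 12, 6]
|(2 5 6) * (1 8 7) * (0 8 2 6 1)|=3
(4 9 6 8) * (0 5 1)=[5, 0, 2, 3, 9, 1, 8, 7, 4, 6]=(0 5 1)(4 9 6 8)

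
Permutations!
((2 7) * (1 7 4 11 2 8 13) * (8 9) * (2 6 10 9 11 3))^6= ((1 7 11 6 10 9 8 13)(2 4 3))^6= (1 8 10 11)(6 7 13 9)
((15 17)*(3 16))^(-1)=(3 16)(15 17)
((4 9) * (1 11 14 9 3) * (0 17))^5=((0 17)(1 11 14 9 4 3))^5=(0 17)(1 3 4 9 14 11)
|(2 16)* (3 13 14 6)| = 4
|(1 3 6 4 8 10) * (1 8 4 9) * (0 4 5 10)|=20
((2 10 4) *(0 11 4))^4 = ((0 11 4 2 10))^4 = (0 10 2 4 11)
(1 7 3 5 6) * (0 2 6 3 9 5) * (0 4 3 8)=(0 2 6 1 7 9 5 8)(3 4)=[2, 7, 6, 4, 3, 8, 1, 9, 0, 5]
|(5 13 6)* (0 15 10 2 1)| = 15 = |(0 15 10 2 1)(5 13 6)|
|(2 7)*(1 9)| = |(1 9)(2 7)| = 2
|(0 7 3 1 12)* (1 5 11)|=|(0 7 3 5 11 1 12)|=7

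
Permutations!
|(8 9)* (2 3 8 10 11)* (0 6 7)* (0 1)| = 12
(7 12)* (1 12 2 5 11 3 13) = (1 12 7 2 5 11 3 13) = [0, 12, 5, 13, 4, 11, 6, 2, 8, 9, 10, 3, 7, 1]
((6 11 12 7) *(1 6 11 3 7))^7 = ((1 6 3 7 11 12))^7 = (1 6 3 7 11 12)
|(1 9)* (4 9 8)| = |(1 8 4 9)| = 4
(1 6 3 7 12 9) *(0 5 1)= [5, 6, 2, 7, 4, 1, 3, 12, 8, 0, 10, 11, 9]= (0 5 1 6 3 7 12 9)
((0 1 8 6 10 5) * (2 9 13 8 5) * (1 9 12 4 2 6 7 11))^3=((0 9 13 8 7 11 1 5)(2 12 4)(6 10))^3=(0 8 1 9 7 5 13 11)(6 10)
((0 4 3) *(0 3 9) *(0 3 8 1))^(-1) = ((0 4 9 3 8 1))^(-1) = (0 1 8 3 9 4)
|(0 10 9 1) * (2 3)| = |(0 10 9 1)(2 3)| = 4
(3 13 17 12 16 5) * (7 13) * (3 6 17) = [0, 1, 2, 7, 4, 6, 17, 13, 8, 9, 10, 11, 16, 3, 14, 15, 5, 12] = (3 7 13)(5 6 17 12 16)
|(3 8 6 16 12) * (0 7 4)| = 15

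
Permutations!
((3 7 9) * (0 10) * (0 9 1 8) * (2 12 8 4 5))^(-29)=(0 7 2 10 1 12 9 4 8 3 5)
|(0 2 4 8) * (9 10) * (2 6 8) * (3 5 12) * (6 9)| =30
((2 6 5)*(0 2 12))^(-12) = (0 5 2 12 6)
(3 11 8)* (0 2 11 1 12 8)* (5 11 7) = (0 2 7 5 11)(1 12 8 3) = [2, 12, 7, 1, 4, 11, 6, 5, 3, 9, 10, 0, 8]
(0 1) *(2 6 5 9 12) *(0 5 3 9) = (0 1 5)(2 6 3 9 12) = [1, 5, 6, 9, 4, 0, 3, 7, 8, 12, 10, 11, 2]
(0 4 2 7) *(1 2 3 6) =(0 4 3 6 1 2 7) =[4, 2, 7, 6, 3, 5, 1, 0]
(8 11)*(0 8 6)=[8, 1, 2, 3, 4, 5, 0, 7, 11, 9, 10, 6]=(0 8 11 6)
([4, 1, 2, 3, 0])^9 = (0 4)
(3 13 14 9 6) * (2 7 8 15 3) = (2 7 8 15 3 13 14 9 6) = [0, 1, 7, 13, 4, 5, 2, 8, 15, 6, 10, 11, 12, 14, 9, 3]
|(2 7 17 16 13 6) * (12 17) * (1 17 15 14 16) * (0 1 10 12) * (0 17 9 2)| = 13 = |(0 1 9 2 7 17 10 12 15 14 16 13 6)|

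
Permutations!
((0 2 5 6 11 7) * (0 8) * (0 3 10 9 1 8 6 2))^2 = (1 3 9 8 10)(6 7 11)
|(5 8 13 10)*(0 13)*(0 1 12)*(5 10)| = 6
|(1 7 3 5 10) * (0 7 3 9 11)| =|(0 7 9 11)(1 3 5 10)| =4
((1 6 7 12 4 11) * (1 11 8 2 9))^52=(1 4)(2 7)(6 8)(9 12)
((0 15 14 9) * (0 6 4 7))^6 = (0 7 4 6 9 14 15)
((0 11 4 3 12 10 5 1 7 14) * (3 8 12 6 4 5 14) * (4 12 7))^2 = (0 5 4 7 6 10)(1 8 3 12 14 11) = ((0 11 5 1 4 8 7 3 6 12 10 14))^2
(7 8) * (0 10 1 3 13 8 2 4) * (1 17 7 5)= (0 10 17 7 2 4)(1 3 13 8 5)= [10, 3, 4, 13, 0, 1, 6, 2, 5, 9, 17, 11, 12, 8, 14, 15, 16, 7]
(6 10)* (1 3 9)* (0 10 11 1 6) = [10, 3, 2, 9, 4, 5, 11, 7, 8, 6, 0, 1] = (0 10)(1 3 9 6 11)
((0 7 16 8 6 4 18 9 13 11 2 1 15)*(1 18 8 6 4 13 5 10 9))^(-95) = (0 11)(1 6)(2 7)(4 8)(5 10 9)(13 15)(16 18)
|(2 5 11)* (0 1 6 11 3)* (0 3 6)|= |(0 1)(2 5 6 11)|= 4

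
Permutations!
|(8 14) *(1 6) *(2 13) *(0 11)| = 2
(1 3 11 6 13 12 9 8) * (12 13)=(13)(1 3 11 6 12 9 8)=[0, 3, 2, 11, 4, 5, 12, 7, 1, 8, 10, 6, 9, 13]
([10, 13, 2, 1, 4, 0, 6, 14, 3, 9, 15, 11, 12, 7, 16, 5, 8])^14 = (16)(0 15)(5 10)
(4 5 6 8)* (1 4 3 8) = [0, 4, 2, 8, 5, 6, 1, 7, 3] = (1 4 5 6)(3 8)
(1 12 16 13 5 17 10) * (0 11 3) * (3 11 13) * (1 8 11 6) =(0 13 5 17 10 8 11 6 1 12 16 3) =[13, 12, 2, 0, 4, 17, 1, 7, 11, 9, 8, 6, 16, 5, 14, 15, 3, 10]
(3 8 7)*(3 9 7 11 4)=(3 8 11 4)(7 9)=[0, 1, 2, 8, 3, 5, 6, 9, 11, 7, 10, 4]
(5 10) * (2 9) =[0, 1, 9, 3, 4, 10, 6, 7, 8, 2, 5] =(2 9)(5 10)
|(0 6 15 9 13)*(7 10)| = |(0 6 15 9 13)(7 10)| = 10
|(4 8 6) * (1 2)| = 6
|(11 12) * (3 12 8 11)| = |(3 12)(8 11)| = 2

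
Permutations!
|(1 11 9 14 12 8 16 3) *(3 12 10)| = |(1 11 9 14 10 3)(8 16 12)| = 6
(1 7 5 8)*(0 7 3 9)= (0 7 5 8 1 3 9)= [7, 3, 2, 9, 4, 8, 6, 5, 1, 0]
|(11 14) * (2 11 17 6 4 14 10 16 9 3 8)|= 28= |(2 11 10 16 9 3 8)(4 14 17 6)|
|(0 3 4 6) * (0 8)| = |(0 3 4 6 8)| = 5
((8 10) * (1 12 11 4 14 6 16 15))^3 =(1 4 16 12 14 15 11 6)(8 10)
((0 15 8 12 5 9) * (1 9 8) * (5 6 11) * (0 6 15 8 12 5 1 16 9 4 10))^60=(16)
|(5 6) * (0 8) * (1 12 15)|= |(0 8)(1 12 15)(5 6)|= 6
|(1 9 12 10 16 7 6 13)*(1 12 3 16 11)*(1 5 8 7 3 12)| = |(1 9 12 10 11 5 8 7 6 13)(3 16)| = 10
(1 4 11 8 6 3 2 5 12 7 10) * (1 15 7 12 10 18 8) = (1 4 11)(2 5 10 15 7 18 8 6 3) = [0, 4, 5, 2, 11, 10, 3, 18, 6, 9, 15, 1, 12, 13, 14, 7, 16, 17, 8]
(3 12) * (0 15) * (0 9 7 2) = (0 15 9 7 2)(3 12) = [15, 1, 0, 12, 4, 5, 6, 2, 8, 7, 10, 11, 3, 13, 14, 9]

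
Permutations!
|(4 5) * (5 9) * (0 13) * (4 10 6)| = |(0 13)(4 9 5 10 6)| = 10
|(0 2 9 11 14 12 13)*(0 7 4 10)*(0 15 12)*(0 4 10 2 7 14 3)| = 12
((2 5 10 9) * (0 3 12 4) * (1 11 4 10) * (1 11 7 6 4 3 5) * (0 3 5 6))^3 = ((0 6 4 3 12 10 9 2 1 7)(5 11))^3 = (0 3 9 7 4 10 1 6 12 2)(5 11)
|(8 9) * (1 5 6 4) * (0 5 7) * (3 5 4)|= 12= |(0 4 1 7)(3 5 6)(8 9)|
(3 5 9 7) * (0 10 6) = (0 10 6)(3 5 9 7) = [10, 1, 2, 5, 4, 9, 0, 3, 8, 7, 6]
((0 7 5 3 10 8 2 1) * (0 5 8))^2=((0 7 8 2 1 5 3 10))^2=(0 8 1 3)(2 5 10 7)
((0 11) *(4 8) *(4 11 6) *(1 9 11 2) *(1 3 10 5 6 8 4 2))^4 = (0 11 9 1 8)(2 6 5 10 3) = ((0 8 1 9 11)(2 3 10 5 6))^4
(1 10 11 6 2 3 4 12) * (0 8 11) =(0 8 11 6 2 3 4 12 1 10) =[8, 10, 3, 4, 12, 5, 2, 7, 11, 9, 0, 6, 1]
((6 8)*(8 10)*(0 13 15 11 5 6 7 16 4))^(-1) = (0 4 16 7 8 10 6 5 11 15 13)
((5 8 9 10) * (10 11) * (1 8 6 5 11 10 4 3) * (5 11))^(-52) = (1 9 5 11 3 8 10 6 4) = ((1 8 9 10 5 6 11 4 3))^(-52)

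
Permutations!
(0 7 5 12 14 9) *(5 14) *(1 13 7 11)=(0 11 1 13 7 14 9)(5 12)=[11, 13, 2, 3, 4, 12, 6, 14, 8, 0, 10, 1, 5, 7, 9]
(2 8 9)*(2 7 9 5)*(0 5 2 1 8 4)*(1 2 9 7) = [5, 8, 4, 3, 0, 2, 6, 7, 9, 1] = (0 5 2 4)(1 8 9)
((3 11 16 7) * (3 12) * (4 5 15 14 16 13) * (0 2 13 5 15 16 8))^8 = (0 2 13 4 15 14 8)(3 5 7)(11 16 12)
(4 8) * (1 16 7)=[0, 16, 2, 3, 8, 5, 6, 1, 4, 9, 10, 11, 12, 13, 14, 15, 7]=(1 16 7)(4 8)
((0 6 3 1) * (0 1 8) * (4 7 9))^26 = (0 3)(4 9 7)(6 8)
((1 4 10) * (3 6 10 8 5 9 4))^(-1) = ((1 3 6 10)(4 8 5 9))^(-1) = (1 10 6 3)(4 9 5 8)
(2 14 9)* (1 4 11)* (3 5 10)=[0, 4, 14, 5, 11, 10, 6, 7, 8, 2, 3, 1, 12, 13, 9]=(1 4 11)(2 14 9)(3 5 10)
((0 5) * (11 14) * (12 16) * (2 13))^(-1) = ((0 5)(2 13)(11 14)(12 16))^(-1) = (0 5)(2 13)(11 14)(12 16)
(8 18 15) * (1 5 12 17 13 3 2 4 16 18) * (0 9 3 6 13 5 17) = (0 9 3 2 4 16 18 15 8 1 17 5 12)(6 13) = [9, 17, 4, 2, 16, 12, 13, 7, 1, 3, 10, 11, 0, 6, 14, 8, 18, 5, 15]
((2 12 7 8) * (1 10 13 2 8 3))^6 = ((1 10 13 2 12 7 3))^6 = (1 3 7 12 2 13 10)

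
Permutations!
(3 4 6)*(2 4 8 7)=(2 4 6 3 8 7)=[0, 1, 4, 8, 6, 5, 3, 2, 7]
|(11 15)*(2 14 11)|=|(2 14 11 15)|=4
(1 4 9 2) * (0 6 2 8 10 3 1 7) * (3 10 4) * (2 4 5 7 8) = (10)(0 6 4 9 2 8 5 7)(1 3) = [6, 3, 8, 1, 9, 7, 4, 0, 5, 2, 10]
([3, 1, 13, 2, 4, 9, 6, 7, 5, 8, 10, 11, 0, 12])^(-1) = (0 12 13 2 3)(5 8 9)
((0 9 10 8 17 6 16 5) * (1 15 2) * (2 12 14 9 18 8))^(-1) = (0 5 16 6 17 8 18)(1 2 10 9 14 12 15)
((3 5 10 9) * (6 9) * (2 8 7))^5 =(10)(2 7 8)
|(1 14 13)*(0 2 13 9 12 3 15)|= 9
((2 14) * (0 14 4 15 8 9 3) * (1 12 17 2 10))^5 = (0 17 9 1 15 14 2 3 12 8 10 4)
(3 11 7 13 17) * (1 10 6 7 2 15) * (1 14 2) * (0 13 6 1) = (0 13 17 3 11)(1 10)(2 15 14)(6 7) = [13, 10, 15, 11, 4, 5, 7, 6, 8, 9, 1, 0, 12, 17, 2, 14, 16, 3]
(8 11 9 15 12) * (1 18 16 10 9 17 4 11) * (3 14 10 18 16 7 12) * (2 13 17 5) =(1 16 18 7 12 8)(2 13 17 4 11 5)(3 14 10 9 15) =[0, 16, 13, 14, 11, 2, 6, 12, 1, 15, 9, 5, 8, 17, 10, 3, 18, 4, 7]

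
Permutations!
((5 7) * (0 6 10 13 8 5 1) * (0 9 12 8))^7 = (0 13 10 6)(1 9 12 8 5 7)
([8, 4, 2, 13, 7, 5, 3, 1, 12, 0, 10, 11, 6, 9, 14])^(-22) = (14)(0 9 13 3 6 12 8)(1 7 4)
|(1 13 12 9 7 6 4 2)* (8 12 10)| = 10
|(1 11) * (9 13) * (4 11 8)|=|(1 8 4 11)(9 13)|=4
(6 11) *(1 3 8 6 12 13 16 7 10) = (1 3 8 6 11 12 13 16 7 10) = [0, 3, 2, 8, 4, 5, 11, 10, 6, 9, 1, 12, 13, 16, 14, 15, 7]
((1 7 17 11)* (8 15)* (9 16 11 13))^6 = (1 11 16 9 13 17 7)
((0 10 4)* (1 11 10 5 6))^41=(0 4 10 11 1 6 5)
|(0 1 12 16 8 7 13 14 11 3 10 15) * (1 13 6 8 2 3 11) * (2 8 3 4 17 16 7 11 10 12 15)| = |(0 13 14 1 15)(2 4 17 16 8 11 10)(3 12 7 6)| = 140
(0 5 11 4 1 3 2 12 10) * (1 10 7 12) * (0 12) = (0 5 11 4 10 12 7)(1 3 2) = [5, 3, 1, 2, 10, 11, 6, 0, 8, 9, 12, 4, 7]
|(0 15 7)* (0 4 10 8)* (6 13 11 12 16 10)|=11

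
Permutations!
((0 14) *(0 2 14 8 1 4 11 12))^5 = (0 12 11 4 1 8)(2 14)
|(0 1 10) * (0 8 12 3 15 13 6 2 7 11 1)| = 11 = |(1 10 8 12 3 15 13 6 2 7 11)|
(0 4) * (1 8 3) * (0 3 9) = (0 4 3 1 8 9) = [4, 8, 2, 1, 3, 5, 6, 7, 9, 0]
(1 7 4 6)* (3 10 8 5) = [0, 7, 2, 10, 6, 3, 1, 4, 5, 9, 8] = (1 7 4 6)(3 10 8 5)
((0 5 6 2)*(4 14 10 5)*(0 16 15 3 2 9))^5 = (0 6 10 4 9 5 14)(2 16 15 3) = ((0 4 14 10 5 6 9)(2 16 15 3))^5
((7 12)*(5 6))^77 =((5 6)(7 12))^77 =(5 6)(7 12)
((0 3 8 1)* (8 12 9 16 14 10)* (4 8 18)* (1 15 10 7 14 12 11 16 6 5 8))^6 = (0 6 4 12 10 11 8)(1 9 18 16 15 3 5)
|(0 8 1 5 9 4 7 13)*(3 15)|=|(0 8 1 5 9 4 7 13)(3 15)|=8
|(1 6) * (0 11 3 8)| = 4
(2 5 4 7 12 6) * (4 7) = (2 5 7 12 6) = [0, 1, 5, 3, 4, 7, 2, 12, 8, 9, 10, 11, 6]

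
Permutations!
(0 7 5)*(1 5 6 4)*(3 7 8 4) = (0 8 4 1 5)(3 7 6) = [8, 5, 2, 7, 1, 0, 3, 6, 4]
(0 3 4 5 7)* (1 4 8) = (0 3 8 1 4 5 7) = [3, 4, 2, 8, 5, 7, 6, 0, 1]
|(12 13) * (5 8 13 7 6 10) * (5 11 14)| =|(5 8 13 12 7 6 10 11 14)| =9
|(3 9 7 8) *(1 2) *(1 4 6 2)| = |(2 4 6)(3 9 7 8)| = 12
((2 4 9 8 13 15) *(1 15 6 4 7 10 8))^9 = ((1 15 2 7 10 8 13 6 4 9))^9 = (1 9 4 6 13 8 10 7 2 15)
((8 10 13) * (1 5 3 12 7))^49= ((1 5 3 12 7)(8 10 13))^49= (1 7 12 3 5)(8 10 13)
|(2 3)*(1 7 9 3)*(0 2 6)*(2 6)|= 10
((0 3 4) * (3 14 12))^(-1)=(0 4 3 12 14)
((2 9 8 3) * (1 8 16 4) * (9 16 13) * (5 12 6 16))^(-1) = (1 4 16 6 12 5 2 3 8)(9 13)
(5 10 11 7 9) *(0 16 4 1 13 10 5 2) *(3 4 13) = (0 16 13 10 11 7 9 2)(1 3 4) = [16, 3, 0, 4, 1, 5, 6, 9, 8, 2, 11, 7, 12, 10, 14, 15, 13]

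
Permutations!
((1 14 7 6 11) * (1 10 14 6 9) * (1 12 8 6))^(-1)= ((6 11 10 14 7 9 12 8))^(-1)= (6 8 12 9 7 14 10 11)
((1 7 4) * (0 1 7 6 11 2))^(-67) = ((0 1 6 11 2)(4 7))^(-67) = (0 11 1 2 6)(4 7)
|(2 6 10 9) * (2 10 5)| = |(2 6 5)(9 10)| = 6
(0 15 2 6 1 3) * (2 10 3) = (0 15 10 3)(1 2 6) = [15, 2, 6, 0, 4, 5, 1, 7, 8, 9, 3, 11, 12, 13, 14, 10]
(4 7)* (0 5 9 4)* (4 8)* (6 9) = (0 5 6 9 8 4 7) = [5, 1, 2, 3, 7, 6, 9, 0, 4, 8]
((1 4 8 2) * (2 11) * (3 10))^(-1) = ((1 4 8 11 2)(3 10))^(-1) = (1 2 11 8 4)(3 10)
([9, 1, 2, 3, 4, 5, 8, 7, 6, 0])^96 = [0, 1, 2, 3, 4, 5, 6, 7, 8, 9]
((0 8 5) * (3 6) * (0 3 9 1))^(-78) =((0 8 5 3 6 9 1))^(-78) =(0 1 9 6 3 5 8)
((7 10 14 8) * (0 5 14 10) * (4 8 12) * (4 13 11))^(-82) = ((0 5 14 12 13 11 4 8 7))^(-82) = (0 7 8 4 11 13 12 14 5)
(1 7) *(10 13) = (1 7)(10 13) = [0, 7, 2, 3, 4, 5, 6, 1, 8, 9, 13, 11, 12, 10]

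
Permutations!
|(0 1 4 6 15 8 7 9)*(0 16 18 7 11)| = |(0 1 4 6 15 8 11)(7 9 16 18)| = 28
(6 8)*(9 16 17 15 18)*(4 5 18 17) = (4 5 18 9 16)(6 8)(15 17) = [0, 1, 2, 3, 5, 18, 8, 7, 6, 16, 10, 11, 12, 13, 14, 17, 4, 15, 9]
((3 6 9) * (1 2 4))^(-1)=((1 2 4)(3 6 9))^(-1)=(1 4 2)(3 9 6)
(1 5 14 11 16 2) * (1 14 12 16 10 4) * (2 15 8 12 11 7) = (1 5 11 10 4)(2 14 7)(8 12 16 15) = [0, 5, 14, 3, 1, 11, 6, 2, 12, 9, 4, 10, 16, 13, 7, 8, 15]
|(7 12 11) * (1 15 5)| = 3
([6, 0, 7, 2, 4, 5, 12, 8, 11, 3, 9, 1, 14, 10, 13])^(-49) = (0 14 9 7 1 12 10 2 11 6 13 3 8)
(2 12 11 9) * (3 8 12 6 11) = (2 6 11 9)(3 8 12) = [0, 1, 6, 8, 4, 5, 11, 7, 12, 2, 10, 9, 3]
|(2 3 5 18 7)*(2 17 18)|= 3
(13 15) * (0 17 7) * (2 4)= [17, 1, 4, 3, 2, 5, 6, 0, 8, 9, 10, 11, 12, 15, 14, 13, 16, 7]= (0 17 7)(2 4)(13 15)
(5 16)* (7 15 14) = (5 16)(7 15 14) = [0, 1, 2, 3, 4, 16, 6, 15, 8, 9, 10, 11, 12, 13, 7, 14, 5]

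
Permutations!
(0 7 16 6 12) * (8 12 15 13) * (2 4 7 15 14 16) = [15, 1, 4, 3, 7, 5, 14, 2, 12, 9, 10, 11, 0, 8, 16, 13, 6] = (0 15 13 8 12)(2 4 7)(6 14 16)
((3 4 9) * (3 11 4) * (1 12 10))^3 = ((1 12 10)(4 9 11))^3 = (12)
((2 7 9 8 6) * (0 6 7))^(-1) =(0 2 6)(7 8 9)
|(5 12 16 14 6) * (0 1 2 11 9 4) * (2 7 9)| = 10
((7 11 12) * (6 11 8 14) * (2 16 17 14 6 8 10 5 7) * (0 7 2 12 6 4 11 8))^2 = (0 10 2 17)(4 6)(5 16 14 7)(8 11)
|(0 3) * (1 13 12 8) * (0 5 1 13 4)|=15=|(0 3 5 1 4)(8 13 12)|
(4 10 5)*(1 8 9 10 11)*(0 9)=(0 9 10 5 4 11 1 8)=[9, 8, 2, 3, 11, 4, 6, 7, 0, 10, 5, 1]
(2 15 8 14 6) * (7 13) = (2 15 8 14 6)(7 13) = [0, 1, 15, 3, 4, 5, 2, 13, 14, 9, 10, 11, 12, 7, 6, 8]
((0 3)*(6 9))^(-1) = (0 3)(6 9)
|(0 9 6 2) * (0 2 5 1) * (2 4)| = 10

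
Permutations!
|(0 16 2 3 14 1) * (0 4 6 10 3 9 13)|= 30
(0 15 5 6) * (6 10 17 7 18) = (0 15 5 10 17 7 18 6) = [15, 1, 2, 3, 4, 10, 0, 18, 8, 9, 17, 11, 12, 13, 14, 5, 16, 7, 6]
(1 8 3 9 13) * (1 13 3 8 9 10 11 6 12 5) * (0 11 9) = [11, 0, 2, 10, 4, 1, 12, 7, 8, 3, 9, 6, 5, 13] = (13)(0 11 6 12 5 1)(3 10 9)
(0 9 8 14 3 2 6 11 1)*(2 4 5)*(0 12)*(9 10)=(0 10 9 8 14 3 4 5 2 6 11 1 12)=[10, 12, 6, 4, 5, 2, 11, 7, 14, 8, 9, 1, 0, 13, 3]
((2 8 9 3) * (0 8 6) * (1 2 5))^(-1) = ((0 8 9 3 5 1 2 6))^(-1) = (0 6 2 1 5 3 9 8)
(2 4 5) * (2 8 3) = (2 4 5 8 3) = [0, 1, 4, 2, 5, 8, 6, 7, 3]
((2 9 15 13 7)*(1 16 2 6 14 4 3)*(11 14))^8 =(1 11 15)(2 4 7)(3 6 9)(13 16 14)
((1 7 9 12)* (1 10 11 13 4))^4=(1 10)(4 12)(7 11)(9 13)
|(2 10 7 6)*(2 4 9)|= |(2 10 7 6 4 9)|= 6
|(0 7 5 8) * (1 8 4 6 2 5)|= |(0 7 1 8)(2 5 4 6)|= 4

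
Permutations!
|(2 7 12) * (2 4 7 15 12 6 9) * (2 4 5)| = 4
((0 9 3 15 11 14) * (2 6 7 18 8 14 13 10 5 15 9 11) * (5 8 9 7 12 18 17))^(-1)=(0 14 8 10 13 11)(2 15 5 17 7 3 9 18 12 6)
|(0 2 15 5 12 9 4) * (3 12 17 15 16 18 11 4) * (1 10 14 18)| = |(0 2 16 1 10 14 18 11 4)(3 12 9)(5 17 15)| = 9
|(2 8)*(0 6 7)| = |(0 6 7)(2 8)| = 6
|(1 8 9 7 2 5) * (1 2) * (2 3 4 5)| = 12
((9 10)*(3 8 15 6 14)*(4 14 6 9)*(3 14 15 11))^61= ((3 8 11)(4 15 9 10))^61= (3 8 11)(4 15 9 10)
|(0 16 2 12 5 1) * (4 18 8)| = 6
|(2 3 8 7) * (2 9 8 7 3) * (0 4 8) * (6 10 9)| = 8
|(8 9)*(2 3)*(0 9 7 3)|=|(0 9 8 7 3 2)|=6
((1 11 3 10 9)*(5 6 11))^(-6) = (1 5 6 11 3 10 9)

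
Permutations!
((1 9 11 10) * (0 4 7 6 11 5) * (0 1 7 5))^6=((0 4 5 1 9)(6 11 10 7))^6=(0 4 5 1 9)(6 10)(7 11)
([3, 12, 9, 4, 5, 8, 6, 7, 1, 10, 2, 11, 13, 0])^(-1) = [13, 8, 10, 0, 3, 4, 6, 7, 5, 2, 9, 11, 1, 12]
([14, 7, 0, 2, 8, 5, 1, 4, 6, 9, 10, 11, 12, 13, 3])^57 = (0 14 3 2)(1 4 6 7 8)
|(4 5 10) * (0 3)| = |(0 3)(4 5 10)| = 6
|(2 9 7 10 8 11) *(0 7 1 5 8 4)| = 12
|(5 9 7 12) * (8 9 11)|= |(5 11 8 9 7 12)|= 6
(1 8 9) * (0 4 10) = (0 4 10)(1 8 9) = [4, 8, 2, 3, 10, 5, 6, 7, 9, 1, 0]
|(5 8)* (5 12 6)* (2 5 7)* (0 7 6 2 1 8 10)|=8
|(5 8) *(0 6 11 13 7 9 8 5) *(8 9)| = |(0 6 11 13 7 8)| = 6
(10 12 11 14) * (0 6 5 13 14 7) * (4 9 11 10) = (0 6 5 13 14 4 9 11 7)(10 12) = [6, 1, 2, 3, 9, 13, 5, 0, 8, 11, 12, 7, 10, 14, 4]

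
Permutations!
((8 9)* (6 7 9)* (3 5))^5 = ((3 5)(6 7 9 8))^5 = (3 5)(6 7 9 8)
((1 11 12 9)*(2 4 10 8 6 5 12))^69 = (1 9 12 5 6 8 10 4 2 11)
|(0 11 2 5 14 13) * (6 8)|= 6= |(0 11 2 5 14 13)(6 8)|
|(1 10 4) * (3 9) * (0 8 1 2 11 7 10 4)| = 8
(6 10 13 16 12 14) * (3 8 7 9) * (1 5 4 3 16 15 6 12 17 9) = [0, 5, 2, 8, 3, 4, 10, 1, 7, 16, 13, 11, 14, 15, 12, 6, 17, 9] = (1 5 4 3 8 7)(6 10 13 15)(9 16 17)(12 14)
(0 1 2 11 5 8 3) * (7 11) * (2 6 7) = [1, 6, 2, 0, 4, 8, 7, 11, 3, 9, 10, 5] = (0 1 6 7 11 5 8 3)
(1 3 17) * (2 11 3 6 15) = [0, 6, 11, 17, 4, 5, 15, 7, 8, 9, 10, 3, 12, 13, 14, 2, 16, 1] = (1 6 15 2 11 3 17)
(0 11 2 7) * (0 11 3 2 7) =(0 3 2)(7 11) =[3, 1, 0, 2, 4, 5, 6, 11, 8, 9, 10, 7]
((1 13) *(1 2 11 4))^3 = (1 11 13 4 2)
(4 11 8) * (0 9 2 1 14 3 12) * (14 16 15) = (0 9 2 1 16 15 14 3 12)(4 11 8) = [9, 16, 1, 12, 11, 5, 6, 7, 4, 2, 10, 8, 0, 13, 3, 14, 15]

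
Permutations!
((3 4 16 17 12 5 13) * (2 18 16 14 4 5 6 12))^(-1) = (2 17 16 18)(3 13 5)(4 14)(6 12)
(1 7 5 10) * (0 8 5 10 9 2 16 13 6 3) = (0 8 5 9 2 16 13 6 3)(1 7 10) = [8, 7, 16, 0, 4, 9, 3, 10, 5, 2, 1, 11, 12, 6, 14, 15, 13]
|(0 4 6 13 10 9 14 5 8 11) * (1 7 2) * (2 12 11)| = 14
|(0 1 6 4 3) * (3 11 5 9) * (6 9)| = |(0 1 9 3)(4 11 5 6)| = 4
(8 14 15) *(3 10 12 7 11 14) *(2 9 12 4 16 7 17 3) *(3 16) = (2 9 12 17 16 7 11 14 15 8)(3 10 4) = [0, 1, 9, 10, 3, 5, 6, 11, 2, 12, 4, 14, 17, 13, 15, 8, 7, 16]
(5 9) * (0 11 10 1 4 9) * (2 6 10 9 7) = [11, 4, 6, 3, 7, 0, 10, 2, 8, 5, 1, 9] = (0 11 9 5)(1 4 7 2 6 10)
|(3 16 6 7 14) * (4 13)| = 10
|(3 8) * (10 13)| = |(3 8)(10 13)| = 2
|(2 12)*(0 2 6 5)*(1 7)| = 10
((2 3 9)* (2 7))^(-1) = (2 7 9 3)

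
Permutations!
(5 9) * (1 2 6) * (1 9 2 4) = [0, 4, 6, 3, 1, 2, 9, 7, 8, 5] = (1 4)(2 6 9 5)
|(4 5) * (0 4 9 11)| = 5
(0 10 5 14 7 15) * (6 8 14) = (0 10 5 6 8 14 7 15) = [10, 1, 2, 3, 4, 6, 8, 15, 14, 9, 5, 11, 12, 13, 7, 0]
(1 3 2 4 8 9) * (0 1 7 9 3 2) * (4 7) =(0 1 2 7 9 4 8 3) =[1, 2, 7, 0, 8, 5, 6, 9, 3, 4]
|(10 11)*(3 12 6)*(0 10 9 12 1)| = 8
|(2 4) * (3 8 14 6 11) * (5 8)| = 6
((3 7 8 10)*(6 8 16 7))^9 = (3 6 8 10)(7 16)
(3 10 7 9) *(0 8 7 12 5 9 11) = [8, 1, 2, 10, 4, 9, 6, 11, 7, 3, 12, 0, 5] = (0 8 7 11)(3 10 12 5 9)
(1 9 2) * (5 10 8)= (1 9 2)(5 10 8)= [0, 9, 1, 3, 4, 10, 6, 7, 5, 2, 8]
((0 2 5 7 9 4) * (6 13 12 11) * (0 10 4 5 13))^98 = (0 13 11)(2 12 6)(5 9 7)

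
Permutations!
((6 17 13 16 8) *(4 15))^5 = (17)(4 15)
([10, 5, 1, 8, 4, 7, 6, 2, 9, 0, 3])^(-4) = [10, 1, 2, 8, 4, 5, 6, 7, 9, 0, 3]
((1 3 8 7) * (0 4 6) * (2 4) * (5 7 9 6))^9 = ((0 2 4 5 7 1 3 8 9 6))^9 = (0 6 9 8 3 1 7 5 4 2)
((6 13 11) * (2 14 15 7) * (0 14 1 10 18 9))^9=(18)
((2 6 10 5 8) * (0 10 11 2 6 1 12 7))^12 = ((0 10 5 8 6 11 2 1 12 7))^12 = (0 5 6 2 12)(1 7 10 8 11)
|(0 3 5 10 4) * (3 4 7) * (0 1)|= 12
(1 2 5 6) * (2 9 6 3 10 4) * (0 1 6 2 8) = (0 1 9 2 5 3 10 4 8) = [1, 9, 5, 10, 8, 3, 6, 7, 0, 2, 4]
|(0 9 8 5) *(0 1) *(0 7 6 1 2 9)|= |(1 7 6)(2 9 8 5)|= 12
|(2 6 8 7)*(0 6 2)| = 4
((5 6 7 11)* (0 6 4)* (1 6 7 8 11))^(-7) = ((0 7 1 6 8 11 5 4))^(-7) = (0 7 1 6 8 11 5 4)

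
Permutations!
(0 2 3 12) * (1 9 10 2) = (0 1 9 10 2 3 12) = [1, 9, 3, 12, 4, 5, 6, 7, 8, 10, 2, 11, 0]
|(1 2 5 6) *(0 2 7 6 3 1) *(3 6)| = 12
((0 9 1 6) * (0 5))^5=((0 9 1 6 5))^5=(9)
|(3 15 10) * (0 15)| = |(0 15 10 3)| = 4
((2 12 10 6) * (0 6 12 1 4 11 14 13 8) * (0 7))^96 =(0 14 2 8 4)(1 7 11 6 13)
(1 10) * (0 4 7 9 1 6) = [4, 10, 2, 3, 7, 5, 0, 9, 8, 1, 6] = (0 4 7 9 1 10 6)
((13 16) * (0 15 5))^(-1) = ((0 15 5)(13 16))^(-1) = (0 5 15)(13 16)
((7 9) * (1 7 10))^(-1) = ((1 7 9 10))^(-1) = (1 10 9 7)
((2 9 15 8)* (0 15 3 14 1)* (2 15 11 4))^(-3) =(0 3 4 1 9 11 14 2)(8 15)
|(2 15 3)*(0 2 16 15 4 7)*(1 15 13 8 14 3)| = |(0 2 4 7)(1 15)(3 16 13 8 14)| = 20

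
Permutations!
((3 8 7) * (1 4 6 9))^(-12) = (9)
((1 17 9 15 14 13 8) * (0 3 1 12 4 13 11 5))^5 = (0 15 3 14 1 11 17 5 9)(4 13 8 12)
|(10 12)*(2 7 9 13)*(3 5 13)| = 6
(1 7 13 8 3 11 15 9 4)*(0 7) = (0 7 13 8 3 11 15 9 4 1) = [7, 0, 2, 11, 1, 5, 6, 13, 3, 4, 10, 15, 12, 8, 14, 9]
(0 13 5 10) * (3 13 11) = [11, 1, 2, 13, 4, 10, 6, 7, 8, 9, 0, 3, 12, 5] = (0 11 3 13 5 10)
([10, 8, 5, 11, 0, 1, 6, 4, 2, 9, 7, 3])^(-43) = [10, 8, 5, 11, 0, 1, 6, 4, 2, 9, 7, 3]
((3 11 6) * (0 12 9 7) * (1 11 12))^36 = ((0 1 11 6 3 12 9 7))^36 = (0 3)(1 12)(6 7)(9 11)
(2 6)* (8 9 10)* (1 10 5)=(1 10 8 9 5)(2 6)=[0, 10, 6, 3, 4, 1, 2, 7, 9, 5, 8]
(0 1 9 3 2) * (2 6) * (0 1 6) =(0 6 2 1 9 3) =[6, 9, 1, 0, 4, 5, 2, 7, 8, 3]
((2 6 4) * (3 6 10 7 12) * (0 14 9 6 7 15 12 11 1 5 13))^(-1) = ((0 14 9 6 4 2 10 15 12 3 7 11 1 5 13))^(-1) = (0 13 5 1 11 7 3 12 15 10 2 4 6 9 14)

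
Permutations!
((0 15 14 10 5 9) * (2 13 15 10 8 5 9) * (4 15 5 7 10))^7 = ((0 4 15 14 8 7 10 9)(2 13 5))^7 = (0 9 10 7 8 14 15 4)(2 13 5)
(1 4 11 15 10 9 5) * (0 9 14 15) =[9, 4, 2, 3, 11, 1, 6, 7, 8, 5, 14, 0, 12, 13, 15, 10] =(0 9 5 1 4 11)(10 14 15)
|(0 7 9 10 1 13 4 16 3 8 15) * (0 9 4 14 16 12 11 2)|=18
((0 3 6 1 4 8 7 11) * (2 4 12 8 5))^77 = (0 8 6 11 12 3 7 1)(2 5 4)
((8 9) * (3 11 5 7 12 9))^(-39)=((3 11 5 7 12 9 8))^(-39)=(3 7 8 5 9 11 12)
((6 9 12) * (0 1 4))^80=(0 4 1)(6 12 9)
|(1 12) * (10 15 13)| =6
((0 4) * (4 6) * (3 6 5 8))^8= ((0 5 8 3 6 4))^8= (0 8 6)(3 4 5)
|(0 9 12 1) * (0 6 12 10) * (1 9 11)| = 7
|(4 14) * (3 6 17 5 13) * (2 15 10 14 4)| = 20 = |(2 15 10 14)(3 6 17 5 13)|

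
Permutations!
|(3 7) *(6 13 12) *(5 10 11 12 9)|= 14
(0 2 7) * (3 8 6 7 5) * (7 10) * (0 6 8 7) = (0 2 5 3 7 6 10) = [2, 1, 5, 7, 4, 3, 10, 6, 8, 9, 0]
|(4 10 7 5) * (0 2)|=4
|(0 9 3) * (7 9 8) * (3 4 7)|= 3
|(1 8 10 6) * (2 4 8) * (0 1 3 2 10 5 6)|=6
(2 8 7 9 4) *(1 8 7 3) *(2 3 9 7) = (1 8 9 4 3) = [0, 8, 2, 1, 3, 5, 6, 7, 9, 4]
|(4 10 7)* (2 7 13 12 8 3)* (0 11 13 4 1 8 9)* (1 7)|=20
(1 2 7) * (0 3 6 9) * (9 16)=(0 3 6 16 9)(1 2 7)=[3, 2, 7, 6, 4, 5, 16, 1, 8, 0, 10, 11, 12, 13, 14, 15, 9]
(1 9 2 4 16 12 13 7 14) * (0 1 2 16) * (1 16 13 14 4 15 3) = (0 16 12 14 2 15 3 1 9 13 7 4) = [16, 9, 15, 1, 0, 5, 6, 4, 8, 13, 10, 11, 14, 7, 2, 3, 12]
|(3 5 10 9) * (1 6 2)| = |(1 6 2)(3 5 10 9)| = 12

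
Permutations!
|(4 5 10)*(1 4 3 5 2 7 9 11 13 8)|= 24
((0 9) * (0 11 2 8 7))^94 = (0 8 11)(2 9 7)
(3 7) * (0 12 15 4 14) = [12, 1, 2, 7, 14, 5, 6, 3, 8, 9, 10, 11, 15, 13, 0, 4] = (0 12 15 4 14)(3 7)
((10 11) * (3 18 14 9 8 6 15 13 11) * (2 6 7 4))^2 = (2 15 11 3 14 8 4 6 13 10 18 9 7)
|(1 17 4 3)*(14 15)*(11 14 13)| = 4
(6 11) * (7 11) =(6 7 11) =[0, 1, 2, 3, 4, 5, 7, 11, 8, 9, 10, 6]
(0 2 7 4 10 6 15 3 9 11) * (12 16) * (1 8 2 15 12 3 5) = (0 15 5 1 8 2 7 4 10 6 12 16 3 9 11) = [15, 8, 7, 9, 10, 1, 12, 4, 2, 11, 6, 0, 16, 13, 14, 5, 3]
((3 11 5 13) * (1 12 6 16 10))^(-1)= (1 10 16 6 12)(3 13 5 11)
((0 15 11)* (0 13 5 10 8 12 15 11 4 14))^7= ((0 11 13 5 10 8 12 15 4 14))^7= (0 15 10 11 4 8 13 14 12 5)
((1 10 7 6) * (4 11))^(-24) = (11)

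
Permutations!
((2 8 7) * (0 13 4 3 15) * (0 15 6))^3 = ((15)(0 13 4 3 6)(2 8 7))^3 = (15)(0 3 13 6 4)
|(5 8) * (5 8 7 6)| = 3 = |(8)(5 7 6)|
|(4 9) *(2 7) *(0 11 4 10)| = 10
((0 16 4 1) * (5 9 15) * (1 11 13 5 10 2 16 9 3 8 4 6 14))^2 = ((0 9 15 10 2 16 6 14 1)(3 8 4 11 13 5))^2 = (0 15 2 6 1 9 10 16 14)(3 4 13)(5 8 11)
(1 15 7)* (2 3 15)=(1 2 3 15 7)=[0, 2, 3, 15, 4, 5, 6, 1, 8, 9, 10, 11, 12, 13, 14, 7]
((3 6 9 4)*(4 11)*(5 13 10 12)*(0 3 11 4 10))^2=((0 3 6 9 4 11 10 12 5 13))^2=(0 6 4 10 5)(3 9 11 12 13)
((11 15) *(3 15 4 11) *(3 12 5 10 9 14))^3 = ((3 15 12 5 10 9 14)(4 11))^3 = (3 5 14 12 9 15 10)(4 11)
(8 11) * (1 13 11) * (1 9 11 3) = (1 13 3)(8 9 11) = [0, 13, 2, 1, 4, 5, 6, 7, 9, 11, 10, 8, 12, 3]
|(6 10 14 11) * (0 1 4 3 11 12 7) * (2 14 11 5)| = 9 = |(0 1 4 3 5 2 14 12 7)(6 10 11)|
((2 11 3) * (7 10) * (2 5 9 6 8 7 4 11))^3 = (3 6 10)(4 5 8)(7 11 9)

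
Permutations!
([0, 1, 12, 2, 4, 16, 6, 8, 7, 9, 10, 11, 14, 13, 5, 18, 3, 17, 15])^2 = (18)(2 14 16)(3 12 5)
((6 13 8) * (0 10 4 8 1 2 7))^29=((0 10 4 8 6 13 1 2 7))^29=(0 4 6 1 7 10 8 13 2)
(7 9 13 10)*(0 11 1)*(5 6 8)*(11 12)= [12, 0, 2, 3, 4, 6, 8, 9, 5, 13, 7, 1, 11, 10]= (0 12 11 1)(5 6 8)(7 9 13 10)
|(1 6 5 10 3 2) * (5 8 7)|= 8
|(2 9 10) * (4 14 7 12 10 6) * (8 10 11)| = 10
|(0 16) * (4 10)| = |(0 16)(4 10)| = 2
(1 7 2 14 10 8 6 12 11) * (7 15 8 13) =(1 15 8 6 12 11)(2 14 10 13 7) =[0, 15, 14, 3, 4, 5, 12, 2, 6, 9, 13, 1, 11, 7, 10, 8]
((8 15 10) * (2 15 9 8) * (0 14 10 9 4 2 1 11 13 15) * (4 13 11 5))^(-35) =(8 13 15 9)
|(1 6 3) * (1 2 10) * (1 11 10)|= 4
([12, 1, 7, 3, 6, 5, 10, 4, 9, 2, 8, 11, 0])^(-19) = [12, 1, 4, 3, 10, 5, 8, 6, 2, 7, 9, 11, 0]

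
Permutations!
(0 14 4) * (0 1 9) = (0 14 4 1 9) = [14, 9, 2, 3, 1, 5, 6, 7, 8, 0, 10, 11, 12, 13, 4]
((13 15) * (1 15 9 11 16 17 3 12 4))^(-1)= ((1 15 13 9 11 16 17 3 12 4))^(-1)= (1 4 12 3 17 16 11 9 13 15)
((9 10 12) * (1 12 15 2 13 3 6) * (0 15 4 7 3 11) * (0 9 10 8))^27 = (0 8 9 11 13 2 15)(1 6 3 7 4 10 12)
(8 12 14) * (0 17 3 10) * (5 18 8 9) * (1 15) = (0 17 3 10)(1 15)(5 18 8 12 14 9) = [17, 15, 2, 10, 4, 18, 6, 7, 12, 5, 0, 11, 14, 13, 9, 1, 16, 3, 8]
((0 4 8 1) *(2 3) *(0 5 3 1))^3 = ((0 4 8)(1 5 3 2))^3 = (8)(1 2 3 5)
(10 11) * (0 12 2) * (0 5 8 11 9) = [12, 1, 5, 3, 4, 8, 6, 7, 11, 0, 9, 10, 2] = (0 12 2 5 8 11 10 9)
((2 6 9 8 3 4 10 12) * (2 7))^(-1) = (2 7 12 10 4 3 8 9 6)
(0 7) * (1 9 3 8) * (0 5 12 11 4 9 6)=(0 7 5 12 11 4 9 3 8 1 6)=[7, 6, 2, 8, 9, 12, 0, 5, 1, 3, 10, 4, 11]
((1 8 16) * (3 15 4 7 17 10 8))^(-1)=((1 3 15 4 7 17 10 8 16))^(-1)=(1 16 8 10 17 7 4 15 3)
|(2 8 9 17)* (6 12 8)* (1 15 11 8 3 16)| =|(1 15 11 8 9 17 2 6 12 3 16)| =11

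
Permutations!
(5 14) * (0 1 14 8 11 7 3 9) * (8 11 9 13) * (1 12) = (0 12 1 14 5 11 7 3 13 8 9) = [12, 14, 2, 13, 4, 11, 6, 3, 9, 0, 10, 7, 1, 8, 5]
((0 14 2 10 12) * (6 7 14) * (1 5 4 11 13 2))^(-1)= (0 12 10 2 13 11 4 5 1 14 7 6)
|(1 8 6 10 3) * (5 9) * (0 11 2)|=|(0 11 2)(1 8 6 10 3)(5 9)|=30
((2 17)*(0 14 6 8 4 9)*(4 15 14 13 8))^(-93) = ((0 13 8 15 14 6 4 9)(2 17))^(-93) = (0 15 4 13 14 9 8 6)(2 17)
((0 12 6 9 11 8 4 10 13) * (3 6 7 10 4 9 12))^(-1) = ((0 3 6 12 7 10 13)(8 9 11))^(-1) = (0 13 10 7 12 6 3)(8 11 9)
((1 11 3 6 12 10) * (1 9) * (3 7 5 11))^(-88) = (1 6 10)(3 12 9)(5 7 11)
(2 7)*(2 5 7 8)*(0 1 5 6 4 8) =[1, 5, 0, 3, 8, 7, 4, 6, 2] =(0 1 5 7 6 4 8 2)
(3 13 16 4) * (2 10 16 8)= (2 10 16 4 3 13 8)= [0, 1, 10, 13, 3, 5, 6, 7, 2, 9, 16, 11, 12, 8, 14, 15, 4]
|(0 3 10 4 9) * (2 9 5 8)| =8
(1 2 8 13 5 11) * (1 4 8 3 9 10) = [0, 2, 3, 9, 8, 11, 6, 7, 13, 10, 1, 4, 12, 5] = (1 2 3 9 10)(4 8 13 5 11)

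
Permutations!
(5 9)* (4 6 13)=[0, 1, 2, 3, 6, 9, 13, 7, 8, 5, 10, 11, 12, 4]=(4 6 13)(5 9)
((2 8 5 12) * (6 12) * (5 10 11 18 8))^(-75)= (2 5 6 12)(8 10 11 18)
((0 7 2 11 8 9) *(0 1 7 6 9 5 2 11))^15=((0 6 9 1 7 11 8 5 2))^15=(0 8 1)(2 11 9)(5 7 6)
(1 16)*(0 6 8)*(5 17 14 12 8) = (0 6 5 17 14 12 8)(1 16) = [6, 16, 2, 3, 4, 17, 5, 7, 0, 9, 10, 11, 8, 13, 12, 15, 1, 14]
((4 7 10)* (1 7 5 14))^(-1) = (1 14 5 4 10 7) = ((1 7 10 4 5 14))^(-1)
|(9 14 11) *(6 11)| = 4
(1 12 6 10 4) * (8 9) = (1 12 6 10 4)(8 9) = [0, 12, 2, 3, 1, 5, 10, 7, 9, 8, 4, 11, 6]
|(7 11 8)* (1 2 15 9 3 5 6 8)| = |(1 2 15 9 3 5 6 8 7 11)| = 10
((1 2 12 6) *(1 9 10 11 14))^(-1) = (1 14 11 10 9 6 12 2)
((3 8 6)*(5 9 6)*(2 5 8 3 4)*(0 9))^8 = ((0 9 6 4 2 5))^8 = (0 6 2)(4 5 9)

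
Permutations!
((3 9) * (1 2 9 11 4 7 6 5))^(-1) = ((1 2 9 3 11 4 7 6 5))^(-1) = (1 5 6 7 4 11 3 9 2)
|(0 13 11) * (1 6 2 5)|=|(0 13 11)(1 6 2 5)|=12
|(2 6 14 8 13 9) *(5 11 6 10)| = 9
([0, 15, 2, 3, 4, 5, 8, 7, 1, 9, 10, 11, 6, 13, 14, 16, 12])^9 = [0, 12, 2, 3, 4, 5, 15, 7, 16, 9, 10, 11, 1, 13, 14, 6, 8]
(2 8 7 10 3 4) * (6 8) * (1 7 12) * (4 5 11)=(1 7 10 3 5 11 4 2 6 8 12)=[0, 7, 6, 5, 2, 11, 8, 10, 12, 9, 3, 4, 1]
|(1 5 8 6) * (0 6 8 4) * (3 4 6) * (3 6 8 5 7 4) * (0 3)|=|(0 6 1 7 4 3)(5 8)|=6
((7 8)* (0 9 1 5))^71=(0 5 1 9)(7 8)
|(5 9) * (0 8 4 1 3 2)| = |(0 8 4 1 3 2)(5 9)| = 6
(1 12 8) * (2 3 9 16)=(1 12 8)(2 3 9 16)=[0, 12, 3, 9, 4, 5, 6, 7, 1, 16, 10, 11, 8, 13, 14, 15, 2]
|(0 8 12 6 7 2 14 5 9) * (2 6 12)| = 6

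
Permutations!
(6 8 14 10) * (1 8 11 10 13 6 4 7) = (1 8 14 13 6 11 10 4 7) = [0, 8, 2, 3, 7, 5, 11, 1, 14, 9, 4, 10, 12, 6, 13]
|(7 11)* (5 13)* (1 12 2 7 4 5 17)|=9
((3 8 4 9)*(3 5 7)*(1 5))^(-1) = (1 9 4 8 3 7 5)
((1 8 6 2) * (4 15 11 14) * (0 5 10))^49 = ((0 5 10)(1 8 6 2)(4 15 11 14))^49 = (0 5 10)(1 8 6 2)(4 15 11 14)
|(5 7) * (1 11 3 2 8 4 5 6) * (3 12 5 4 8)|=|(1 11 12 5 7 6)(2 3)|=6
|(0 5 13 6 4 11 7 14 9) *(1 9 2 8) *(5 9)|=10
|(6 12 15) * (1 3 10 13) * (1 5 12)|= |(1 3 10 13 5 12 15 6)|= 8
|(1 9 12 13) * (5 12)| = 5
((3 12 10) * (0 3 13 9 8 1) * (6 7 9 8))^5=(0 8 10 3 1 13 12)(6 9 7)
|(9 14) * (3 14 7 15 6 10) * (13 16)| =|(3 14 9 7 15 6 10)(13 16)| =14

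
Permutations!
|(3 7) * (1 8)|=2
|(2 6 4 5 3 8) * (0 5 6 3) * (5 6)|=12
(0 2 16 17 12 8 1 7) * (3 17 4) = [2, 7, 16, 17, 3, 5, 6, 0, 1, 9, 10, 11, 8, 13, 14, 15, 4, 12] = (0 2 16 4 3 17 12 8 1 7)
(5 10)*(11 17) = (5 10)(11 17) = [0, 1, 2, 3, 4, 10, 6, 7, 8, 9, 5, 17, 12, 13, 14, 15, 16, 11]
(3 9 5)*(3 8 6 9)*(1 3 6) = (1 3 6 9 5 8) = [0, 3, 2, 6, 4, 8, 9, 7, 1, 5]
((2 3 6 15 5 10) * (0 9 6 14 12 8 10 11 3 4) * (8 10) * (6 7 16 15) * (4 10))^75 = ((0 9 7 16 15 5 11 3 14 12 4)(2 10))^75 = (0 12 3 5 16 9 4 14 11 15 7)(2 10)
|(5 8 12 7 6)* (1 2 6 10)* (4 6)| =|(1 2 4 6 5 8 12 7 10)| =9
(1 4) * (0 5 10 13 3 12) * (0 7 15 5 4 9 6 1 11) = [4, 9, 2, 12, 11, 10, 1, 15, 8, 6, 13, 0, 7, 3, 14, 5] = (0 4 11)(1 9 6)(3 12 7 15 5 10 13)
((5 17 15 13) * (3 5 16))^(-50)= (3 13 17)(5 16 15)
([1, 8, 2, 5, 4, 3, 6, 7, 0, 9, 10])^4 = [1, 8, 2, 3, 4, 5, 6, 7, 0, 9, 10]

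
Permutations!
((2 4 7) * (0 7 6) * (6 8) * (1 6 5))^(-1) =(0 6 1 5 8 4 2 7)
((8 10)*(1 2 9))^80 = ((1 2 9)(8 10))^80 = (10)(1 9 2)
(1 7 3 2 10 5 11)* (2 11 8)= (1 7 3 11)(2 10 5 8)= [0, 7, 10, 11, 4, 8, 6, 3, 2, 9, 5, 1]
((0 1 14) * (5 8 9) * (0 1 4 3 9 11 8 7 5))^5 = ((0 4 3 9)(1 14)(5 7)(8 11))^5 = (0 4 3 9)(1 14)(5 7)(8 11)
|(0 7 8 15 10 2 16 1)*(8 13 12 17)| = 11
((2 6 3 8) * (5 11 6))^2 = (2 11 3)(5 6 8)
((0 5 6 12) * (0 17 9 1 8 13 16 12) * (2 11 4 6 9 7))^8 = (0 17 9 2 8 4 16)(1 11 13 6 12 5 7)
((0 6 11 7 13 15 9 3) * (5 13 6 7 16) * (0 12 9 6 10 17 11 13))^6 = (0 5 16 11 17 10 7)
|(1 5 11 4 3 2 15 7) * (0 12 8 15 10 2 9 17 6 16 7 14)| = 10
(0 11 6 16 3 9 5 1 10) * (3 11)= (0 3 9 5 1 10)(6 16 11)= [3, 10, 2, 9, 4, 1, 16, 7, 8, 5, 0, 6, 12, 13, 14, 15, 11]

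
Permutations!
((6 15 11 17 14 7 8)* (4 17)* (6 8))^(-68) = ((4 17 14 7 6 15 11))^(-68) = (4 14 6 11 17 7 15)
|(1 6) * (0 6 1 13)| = |(0 6 13)| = 3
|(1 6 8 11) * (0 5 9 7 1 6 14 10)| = 21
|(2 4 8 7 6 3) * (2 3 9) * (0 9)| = |(0 9 2 4 8 7 6)| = 7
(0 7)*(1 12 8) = [7, 12, 2, 3, 4, 5, 6, 0, 1, 9, 10, 11, 8] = (0 7)(1 12 8)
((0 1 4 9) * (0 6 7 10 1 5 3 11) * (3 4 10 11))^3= (0 9 11 4 7 5 6)(1 10)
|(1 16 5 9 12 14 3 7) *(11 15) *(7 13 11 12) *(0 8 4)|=30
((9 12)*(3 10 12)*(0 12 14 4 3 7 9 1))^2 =(0 1 12)(3 14)(4 10)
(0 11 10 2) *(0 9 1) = (0 11 10 2 9 1) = [11, 0, 9, 3, 4, 5, 6, 7, 8, 1, 2, 10]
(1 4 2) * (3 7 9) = [0, 4, 1, 7, 2, 5, 6, 9, 8, 3] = (1 4 2)(3 7 9)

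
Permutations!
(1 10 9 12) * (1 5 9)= (1 10)(5 9 12)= [0, 10, 2, 3, 4, 9, 6, 7, 8, 12, 1, 11, 5]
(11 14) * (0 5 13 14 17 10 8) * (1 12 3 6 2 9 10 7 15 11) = (0 5 13 14 1 12 3 6 2 9 10 8)(7 15 11 17) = [5, 12, 9, 6, 4, 13, 2, 15, 0, 10, 8, 17, 3, 14, 1, 11, 16, 7]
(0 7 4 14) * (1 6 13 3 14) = (0 7 4 1 6 13 3 14) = [7, 6, 2, 14, 1, 5, 13, 4, 8, 9, 10, 11, 12, 3, 0]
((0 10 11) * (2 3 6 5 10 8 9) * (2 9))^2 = (0 2 6 10)(3 5 11 8)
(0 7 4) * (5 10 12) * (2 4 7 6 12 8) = (0 6 12 5 10 8 2 4) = [6, 1, 4, 3, 0, 10, 12, 7, 2, 9, 8, 11, 5]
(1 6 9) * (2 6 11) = (1 11 2 6 9) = [0, 11, 6, 3, 4, 5, 9, 7, 8, 1, 10, 2]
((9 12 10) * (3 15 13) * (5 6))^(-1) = ((3 15 13)(5 6)(9 12 10))^(-1) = (3 13 15)(5 6)(9 10 12)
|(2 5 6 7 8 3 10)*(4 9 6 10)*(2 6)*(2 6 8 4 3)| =|(2 5 10 8)(4 9 6 7)| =4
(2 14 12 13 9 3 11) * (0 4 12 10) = (0 4 12 13 9 3 11 2 14 10) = [4, 1, 14, 11, 12, 5, 6, 7, 8, 3, 0, 2, 13, 9, 10]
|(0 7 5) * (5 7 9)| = |(0 9 5)| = 3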